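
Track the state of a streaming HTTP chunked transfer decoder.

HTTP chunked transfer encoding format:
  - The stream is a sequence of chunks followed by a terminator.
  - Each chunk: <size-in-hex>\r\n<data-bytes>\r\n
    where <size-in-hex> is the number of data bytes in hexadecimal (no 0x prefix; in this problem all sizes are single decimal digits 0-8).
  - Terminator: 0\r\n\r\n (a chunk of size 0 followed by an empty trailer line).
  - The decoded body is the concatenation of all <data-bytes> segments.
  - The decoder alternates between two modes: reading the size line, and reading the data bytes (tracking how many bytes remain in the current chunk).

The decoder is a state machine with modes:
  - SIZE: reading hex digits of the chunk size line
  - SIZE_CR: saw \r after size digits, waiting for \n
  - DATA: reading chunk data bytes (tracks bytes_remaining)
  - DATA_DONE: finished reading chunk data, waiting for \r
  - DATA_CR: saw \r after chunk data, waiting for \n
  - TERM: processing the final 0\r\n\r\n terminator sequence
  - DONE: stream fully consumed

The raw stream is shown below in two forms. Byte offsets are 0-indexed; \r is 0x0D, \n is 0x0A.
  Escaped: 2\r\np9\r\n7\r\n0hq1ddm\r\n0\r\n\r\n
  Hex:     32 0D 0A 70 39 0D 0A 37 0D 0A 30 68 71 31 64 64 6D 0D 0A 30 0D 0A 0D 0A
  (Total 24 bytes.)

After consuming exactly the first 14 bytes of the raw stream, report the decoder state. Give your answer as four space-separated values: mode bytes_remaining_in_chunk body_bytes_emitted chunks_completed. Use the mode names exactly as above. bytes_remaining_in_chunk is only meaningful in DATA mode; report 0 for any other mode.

Answer: DATA 3 6 1

Derivation:
Byte 0 = '2': mode=SIZE remaining=0 emitted=0 chunks_done=0
Byte 1 = 0x0D: mode=SIZE_CR remaining=0 emitted=0 chunks_done=0
Byte 2 = 0x0A: mode=DATA remaining=2 emitted=0 chunks_done=0
Byte 3 = 'p': mode=DATA remaining=1 emitted=1 chunks_done=0
Byte 4 = '9': mode=DATA_DONE remaining=0 emitted=2 chunks_done=0
Byte 5 = 0x0D: mode=DATA_CR remaining=0 emitted=2 chunks_done=0
Byte 6 = 0x0A: mode=SIZE remaining=0 emitted=2 chunks_done=1
Byte 7 = '7': mode=SIZE remaining=0 emitted=2 chunks_done=1
Byte 8 = 0x0D: mode=SIZE_CR remaining=0 emitted=2 chunks_done=1
Byte 9 = 0x0A: mode=DATA remaining=7 emitted=2 chunks_done=1
Byte 10 = '0': mode=DATA remaining=6 emitted=3 chunks_done=1
Byte 11 = 'h': mode=DATA remaining=5 emitted=4 chunks_done=1
Byte 12 = 'q': mode=DATA remaining=4 emitted=5 chunks_done=1
Byte 13 = '1': mode=DATA remaining=3 emitted=6 chunks_done=1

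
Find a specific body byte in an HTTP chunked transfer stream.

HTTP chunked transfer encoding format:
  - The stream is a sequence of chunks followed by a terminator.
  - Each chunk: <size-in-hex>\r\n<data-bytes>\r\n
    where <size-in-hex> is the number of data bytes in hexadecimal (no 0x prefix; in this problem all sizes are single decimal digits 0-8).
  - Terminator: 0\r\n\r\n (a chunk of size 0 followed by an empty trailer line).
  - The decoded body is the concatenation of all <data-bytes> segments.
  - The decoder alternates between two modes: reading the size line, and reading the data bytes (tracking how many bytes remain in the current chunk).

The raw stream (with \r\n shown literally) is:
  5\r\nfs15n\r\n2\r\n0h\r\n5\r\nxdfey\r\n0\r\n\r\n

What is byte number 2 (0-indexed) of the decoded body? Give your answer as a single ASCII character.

Answer: 1

Derivation:
Chunk 1: stream[0..1]='5' size=0x5=5, data at stream[3..8]='fs15n' -> body[0..5], body so far='fs15n'
Chunk 2: stream[10..11]='2' size=0x2=2, data at stream[13..15]='0h' -> body[5..7], body so far='fs15n0h'
Chunk 3: stream[17..18]='5' size=0x5=5, data at stream[20..25]='xdfey' -> body[7..12], body so far='fs15n0hxdfey'
Chunk 4: stream[27..28]='0' size=0 (terminator). Final body='fs15n0hxdfey' (12 bytes)
Body byte 2 = '1'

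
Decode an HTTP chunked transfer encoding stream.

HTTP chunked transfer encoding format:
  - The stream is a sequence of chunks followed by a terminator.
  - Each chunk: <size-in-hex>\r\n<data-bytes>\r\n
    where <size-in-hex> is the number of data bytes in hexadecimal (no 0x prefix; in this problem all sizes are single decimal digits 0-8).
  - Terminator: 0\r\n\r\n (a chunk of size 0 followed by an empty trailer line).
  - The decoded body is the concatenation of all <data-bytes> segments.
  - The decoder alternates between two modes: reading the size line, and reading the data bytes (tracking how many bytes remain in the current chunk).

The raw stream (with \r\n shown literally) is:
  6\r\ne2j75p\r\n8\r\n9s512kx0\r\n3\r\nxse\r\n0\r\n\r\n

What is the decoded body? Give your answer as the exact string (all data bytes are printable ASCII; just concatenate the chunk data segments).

Chunk 1: stream[0..1]='6' size=0x6=6, data at stream[3..9]='e2j75p' -> body[0..6], body so far='e2j75p'
Chunk 2: stream[11..12]='8' size=0x8=8, data at stream[14..22]='9s512kx0' -> body[6..14], body so far='e2j75p9s512kx0'
Chunk 3: stream[24..25]='3' size=0x3=3, data at stream[27..30]='xse' -> body[14..17], body so far='e2j75p9s512kx0xse'
Chunk 4: stream[32..33]='0' size=0 (terminator). Final body='e2j75p9s512kx0xse' (17 bytes)

Answer: e2j75p9s512kx0xse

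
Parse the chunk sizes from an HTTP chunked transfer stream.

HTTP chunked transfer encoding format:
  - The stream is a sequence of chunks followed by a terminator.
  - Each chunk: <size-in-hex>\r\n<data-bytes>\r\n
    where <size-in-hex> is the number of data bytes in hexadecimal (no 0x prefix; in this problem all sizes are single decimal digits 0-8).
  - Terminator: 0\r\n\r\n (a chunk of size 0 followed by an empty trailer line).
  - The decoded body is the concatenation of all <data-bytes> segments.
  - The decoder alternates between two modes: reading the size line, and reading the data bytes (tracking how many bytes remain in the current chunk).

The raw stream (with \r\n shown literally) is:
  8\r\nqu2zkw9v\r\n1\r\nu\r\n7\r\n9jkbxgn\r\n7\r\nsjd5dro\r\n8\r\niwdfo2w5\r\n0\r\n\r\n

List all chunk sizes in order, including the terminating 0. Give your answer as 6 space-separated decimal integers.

Chunk 1: stream[0..1]='8' size=0x8=8, data at stream[3..11]='qu2zkw9v' -> body[0..8], body so far='qu2zkw9v'
Chunk 2: stream[13..14]='1' size=0x1=1, data at stream[16..17]='u' -> body[8..9], body so far='qu2zkw9vu'
Chunk 3: stream[19..20]='7' size=0x7=7, data at stream[22..29]='9jkbxgn' -> body[9..16], body so far='qu2zkw9vu9jkbxgn'
Chunk 4: stream[31..32]='7' size=0x7=7, data at stream[34..41]='sjd5dro' -> body[16..23], body so far='qu2zkw9vu9jkbxgnsjd5dro'
Chunk 5: stream[43..44]='8' size=0x8=8, data at stream[46..54]='iwdfo2w5' -> body[23..31], body so far='qu2zkw9vu9jkbxgnsjd5droiwdfo2w5'
Chunk 6: stream[56..57]='0' size=0 (terminator). Final body='qu2zkw9vu9jkbxgnsjd5droiwdfo2w5' (31 bytes)

Answer: 8 1 7 7 8 0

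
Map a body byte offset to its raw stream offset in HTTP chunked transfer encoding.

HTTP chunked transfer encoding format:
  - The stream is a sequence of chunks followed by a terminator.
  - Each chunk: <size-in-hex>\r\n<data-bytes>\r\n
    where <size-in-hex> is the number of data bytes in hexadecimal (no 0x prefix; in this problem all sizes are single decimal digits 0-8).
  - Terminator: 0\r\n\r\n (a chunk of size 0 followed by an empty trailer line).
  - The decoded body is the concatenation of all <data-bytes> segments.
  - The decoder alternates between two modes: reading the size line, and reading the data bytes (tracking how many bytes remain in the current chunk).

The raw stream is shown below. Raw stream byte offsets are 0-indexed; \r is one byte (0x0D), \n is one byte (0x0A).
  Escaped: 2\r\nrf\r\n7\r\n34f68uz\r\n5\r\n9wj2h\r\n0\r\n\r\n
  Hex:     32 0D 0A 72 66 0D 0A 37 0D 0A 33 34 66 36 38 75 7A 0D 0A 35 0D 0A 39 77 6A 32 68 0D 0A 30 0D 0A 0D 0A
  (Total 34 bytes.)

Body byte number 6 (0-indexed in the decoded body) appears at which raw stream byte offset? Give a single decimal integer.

Chunk 1: stream[0..1]='2' size=0x2=2, data at stream[3..5]='rf' -> body[0..2], body so far='rf'
Chunk 2: stream[7..8]='7' size=0x7=7, data at stream[10..17]='34f68uz' -> body[2..9], body so far='rf34f68uz'
Chunk 3: stream[19..20]='5' size=0x5=5, data at stream[22..27]='9wj2h' -> body[9..14], body so far='rf34f68uz9wj2h'
Chunk 4: stream[29..30]='0' size=0 (terminator). Final body='rf34f68uz9wj2h' (14 bytes)
Body byte 6 at stream offset 14

Answer: 14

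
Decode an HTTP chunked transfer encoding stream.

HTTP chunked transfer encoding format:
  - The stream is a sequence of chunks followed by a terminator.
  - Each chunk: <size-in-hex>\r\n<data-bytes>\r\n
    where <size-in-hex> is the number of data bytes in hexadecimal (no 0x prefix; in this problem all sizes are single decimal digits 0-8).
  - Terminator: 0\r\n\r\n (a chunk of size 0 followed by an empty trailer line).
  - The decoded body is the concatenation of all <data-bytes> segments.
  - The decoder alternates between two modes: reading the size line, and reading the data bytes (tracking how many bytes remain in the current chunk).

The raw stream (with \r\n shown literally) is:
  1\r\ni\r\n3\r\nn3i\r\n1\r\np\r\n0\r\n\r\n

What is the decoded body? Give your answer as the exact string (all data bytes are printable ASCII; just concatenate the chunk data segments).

Chunk 1: stream[0..1]='1' size=0x1=1, data at stream[3..4]='i' -> body[0..1], body so far='i'
Chunk 2: stream[6..7]='3' size=0x3=3, data at stream[9..12]='n3i' -> body[1..4], body so far='in3i'
Chunk 3: stream[14..15]='1' size=0x1=1, data at stream[17..18]='p' -> body[4..5], body so far='in3ip'
Chunk 4: stream[20..21]='0' size=0 (terminator). Final body='in3ip' (5 bytes)

Answer: in3ip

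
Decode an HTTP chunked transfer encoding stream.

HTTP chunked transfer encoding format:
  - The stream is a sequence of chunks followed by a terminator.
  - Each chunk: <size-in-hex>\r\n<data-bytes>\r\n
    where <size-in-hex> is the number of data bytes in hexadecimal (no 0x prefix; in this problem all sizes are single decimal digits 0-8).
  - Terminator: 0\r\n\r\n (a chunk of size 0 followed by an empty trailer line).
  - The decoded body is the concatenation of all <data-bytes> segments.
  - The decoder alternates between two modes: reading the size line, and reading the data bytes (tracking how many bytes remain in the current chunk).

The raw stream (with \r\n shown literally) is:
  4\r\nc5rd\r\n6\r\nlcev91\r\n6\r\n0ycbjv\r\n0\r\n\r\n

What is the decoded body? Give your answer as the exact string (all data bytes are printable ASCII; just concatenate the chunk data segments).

Answer: c5rdlcev910ycbjv

Derivation:
Chunk 1: stream[0..1]='4' size=0x4=4, data at stream[3..7]='c5rd' -> body[0..4], body so far='c5rd'
Chunk 2: stream[9..10]='6' size=0x6=6, data at stream[12..18]='lcev91' -> body[4..10], body so far='c5rdlcev91'
Chunk 3: stream[20..21]='6' size=0x6=6, data at stream[23..29]='0ycbjv' -> body[10..16], body so far='c5rdlcev910ycbjv'
Chunk 4: stream[31..32]='0' size=0 (terminator). Final body='c5rdlcev910ycbjv' (16 bytes)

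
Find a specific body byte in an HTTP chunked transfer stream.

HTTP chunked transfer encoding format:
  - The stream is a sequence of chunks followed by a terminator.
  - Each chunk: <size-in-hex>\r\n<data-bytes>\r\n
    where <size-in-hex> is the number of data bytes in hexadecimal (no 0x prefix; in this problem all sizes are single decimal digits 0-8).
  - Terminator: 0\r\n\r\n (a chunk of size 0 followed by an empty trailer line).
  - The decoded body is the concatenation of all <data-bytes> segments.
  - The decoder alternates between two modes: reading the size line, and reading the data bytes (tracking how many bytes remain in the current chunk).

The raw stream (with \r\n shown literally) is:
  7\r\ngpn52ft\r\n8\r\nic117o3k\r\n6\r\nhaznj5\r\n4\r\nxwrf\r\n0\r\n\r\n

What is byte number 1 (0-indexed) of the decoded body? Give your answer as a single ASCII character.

Answer: p

Derivation:
Chunk 1: stream[0..1]='7' size=0x7=7, data at stream[3..10]='gpn52ft' -> body[0..7], body so far='gpn52ft'
Chunk 2: stream[12..13]='8' size=0x8=8, data at stream[15..23]='ic117o3k' -> body[7..15], body so far='gpn52ftic117o3k'
Chunk 3: stream[25..26]='6' size=0x6=6, data at stream[28..34]='haznj5' -> body[15..21], body so far='gpn52ftic117o3khaznj5'
Chunk 4: stream[36..37]='4' size=0x4=4, data at stream[39..43]='xwrf' -> body[21..25], body so far='gpn52ftic117o3khaznj5xwrf'
Chunk 5: stream[45..46]='0' size=0 (terminator). Final body='gpn52ftic117o3khaznj5xwrf' (25 bytes)
Body byte 1 = 'p'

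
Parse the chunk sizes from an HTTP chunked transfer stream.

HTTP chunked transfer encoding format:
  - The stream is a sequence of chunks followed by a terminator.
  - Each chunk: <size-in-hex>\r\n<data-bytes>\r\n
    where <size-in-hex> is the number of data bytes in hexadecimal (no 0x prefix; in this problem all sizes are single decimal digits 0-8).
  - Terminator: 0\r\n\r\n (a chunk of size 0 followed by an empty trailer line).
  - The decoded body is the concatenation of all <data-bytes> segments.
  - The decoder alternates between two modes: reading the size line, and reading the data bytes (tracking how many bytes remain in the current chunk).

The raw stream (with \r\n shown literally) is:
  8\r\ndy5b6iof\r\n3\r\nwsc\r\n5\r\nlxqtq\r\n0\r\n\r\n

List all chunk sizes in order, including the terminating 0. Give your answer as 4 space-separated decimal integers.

Answer: 8 3 5 0

Derivation:
Chunk 1: stream[0..1]='8' size=0x8=8, data at stream[3..11]='dy5b6iof' -> body[0..8], body so far='dy5b6iof'
Chunk 2: stream[13..14]='3' size=0x3=3, data at stream[16..19]='wsc' -> body[8..11], body so far='dy5b6iofwsc'
Chunk 3: stream[21..22]='5' size=0x5=5, data at stream[24..29]='lxqtq' -> body[11..16], body so far='dy5b6iofwsclxqtq'
Chunk 4: stream[31..32]='0' size=0 (terminator). Final body='dy5b6iofwsclxqtq' (16 bytes)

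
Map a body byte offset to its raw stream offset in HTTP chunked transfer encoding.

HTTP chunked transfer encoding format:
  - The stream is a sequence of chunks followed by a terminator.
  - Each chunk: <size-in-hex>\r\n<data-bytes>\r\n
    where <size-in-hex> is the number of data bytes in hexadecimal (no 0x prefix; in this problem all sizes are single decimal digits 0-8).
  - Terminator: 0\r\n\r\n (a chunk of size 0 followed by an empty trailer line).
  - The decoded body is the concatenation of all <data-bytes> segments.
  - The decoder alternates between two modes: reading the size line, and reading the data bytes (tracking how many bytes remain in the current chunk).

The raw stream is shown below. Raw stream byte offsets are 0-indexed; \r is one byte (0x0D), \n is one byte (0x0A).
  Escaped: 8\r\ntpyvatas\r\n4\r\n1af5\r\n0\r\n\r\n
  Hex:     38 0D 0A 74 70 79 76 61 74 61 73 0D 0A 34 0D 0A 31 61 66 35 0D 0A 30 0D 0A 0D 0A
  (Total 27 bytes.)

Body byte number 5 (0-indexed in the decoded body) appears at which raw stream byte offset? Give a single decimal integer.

Chunk 1: stream[0..1]='8' size=0x8=8, data at stream[3..11]='tpyvatas' -> body[0..8], body so far='tpyvatas'
Chunk 2: stream[13..14]='4' size=0x4=4, data at stream[16..20]='1af5' -> body[8..12], body so far='tpyvatas1af5'
Chunk 3: stream[22..23]='0' size=0 (terminator). Final body='tpyvatas1af5' (12 bytes)
Body byte 5 at stream offset 8

Answer: 8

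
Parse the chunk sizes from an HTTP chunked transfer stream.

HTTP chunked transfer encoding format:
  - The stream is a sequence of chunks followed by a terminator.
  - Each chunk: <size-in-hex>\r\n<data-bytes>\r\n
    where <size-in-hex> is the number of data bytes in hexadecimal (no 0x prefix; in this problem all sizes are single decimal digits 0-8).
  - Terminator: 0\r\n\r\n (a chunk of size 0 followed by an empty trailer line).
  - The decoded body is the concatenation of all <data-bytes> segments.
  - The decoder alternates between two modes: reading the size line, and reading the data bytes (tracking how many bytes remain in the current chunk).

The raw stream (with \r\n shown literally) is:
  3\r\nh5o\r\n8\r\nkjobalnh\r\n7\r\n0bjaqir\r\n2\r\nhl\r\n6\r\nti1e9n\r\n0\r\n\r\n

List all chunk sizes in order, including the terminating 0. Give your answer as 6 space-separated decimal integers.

Chunk 1: stream[0..1]='3' size=0x3=3, data at stream[3..6]='h5o' -> body[0..3], body so far='h5o'
Chunk 2: stream[8..9]='8' size=0x8=8, data at stream[11..19]='kjobalnh' -> body[3..11], body so far='h5okjobalnh'
Chunk 3: stream[21..22]='7' size=0x7=7, data at stream[24..31]='0bjaqir' -> body[11..18], body so far='h5okjobalnh0bjaqir'
Chunk 4: stream[33..34]='2' size=0x2=2, data at stream[36..38]='hl' -> body[18..20], body so far='h5okjobalnh0bjaqirhl'
Chunk 5: stream[40..41]='6' size=0x6=6, data at stream[43..49]='ti1e9n' -> body[20..26], body so far='h5okjobalnh0bjaqirhlti1e9n'
Chunk 6: stream[51..52]='0' size=0 (terminator). Final body='h5okjobalnh0bjaqirhlti1e9n' (26 bytes)

Answer: 3 8 7 2 6 0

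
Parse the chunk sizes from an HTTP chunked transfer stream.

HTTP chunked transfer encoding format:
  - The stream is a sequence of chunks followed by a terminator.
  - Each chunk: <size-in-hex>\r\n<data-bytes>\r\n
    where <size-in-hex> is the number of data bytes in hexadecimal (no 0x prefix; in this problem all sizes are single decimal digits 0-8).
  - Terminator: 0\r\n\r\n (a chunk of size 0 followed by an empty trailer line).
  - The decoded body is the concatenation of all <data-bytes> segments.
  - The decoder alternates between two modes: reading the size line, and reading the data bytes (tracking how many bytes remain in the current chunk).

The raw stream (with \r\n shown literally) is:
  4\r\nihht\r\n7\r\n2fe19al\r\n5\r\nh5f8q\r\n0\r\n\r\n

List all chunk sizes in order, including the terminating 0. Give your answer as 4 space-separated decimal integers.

Answer: 4 7 5 0

Derivation:
Chunk 1: stream[0..1]='4' size=0x4=4, data at stream[3..7]='ihht' -> body[0..4], body so far='ihht'
Chunk 2: stream[9..10]='7' size=0x7=7, data at stream[12..19]='2fe19al' -> body[4..11], body so far='ihht2fe19al'
Chunk 3: stream[21..22]='5' size=0x5=5, data at stream[24..29]='h5f8q' -> body[11..16], body so far='ihht2fe19alh5f8q'
Chunk 4: stream[31..32]='0' size=0 (terminator). Final body='ihht2fe19alh5f8q' (16 bytes)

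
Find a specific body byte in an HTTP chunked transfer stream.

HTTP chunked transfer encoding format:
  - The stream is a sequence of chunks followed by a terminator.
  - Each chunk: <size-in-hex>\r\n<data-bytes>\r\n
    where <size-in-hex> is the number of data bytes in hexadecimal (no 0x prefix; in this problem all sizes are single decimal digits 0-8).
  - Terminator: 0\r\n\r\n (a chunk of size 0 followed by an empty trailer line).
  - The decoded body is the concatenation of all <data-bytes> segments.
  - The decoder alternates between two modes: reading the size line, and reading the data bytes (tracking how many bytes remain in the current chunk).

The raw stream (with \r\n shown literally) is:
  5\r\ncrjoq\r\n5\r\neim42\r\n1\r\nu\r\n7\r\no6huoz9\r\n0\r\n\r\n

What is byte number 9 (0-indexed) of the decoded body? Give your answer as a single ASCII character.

Chunk 1: stream[0..1]='5' size=0x5=5, data at stream[3..8]='crjoq' -> body[0..5], body so far='crjoq'
Chunk 2: stream[10..11]='5' size=0x5=5, data at stream[13..18]='eim42' -> body[5..10], body so far='crjoqeim42'
Chunk 3: stream[20..21]='1' size=0x1=1, data at stream[23..24]='u' -> body[10..11], body so far='crjoqeim42u'
Chunk 4: stream[26..27]='7' size=0x7=7, data at stream[29..36]='o6huoz9' -> body[11..18], body so far='crjoqeim42uo6huoz9'
Chunk 5: stream[38..39]='0' size=0 (terminator). Final body='crjoqeim42uo6huoz9' (18 bytes)
Body byte 9 = '2'

Answer: 2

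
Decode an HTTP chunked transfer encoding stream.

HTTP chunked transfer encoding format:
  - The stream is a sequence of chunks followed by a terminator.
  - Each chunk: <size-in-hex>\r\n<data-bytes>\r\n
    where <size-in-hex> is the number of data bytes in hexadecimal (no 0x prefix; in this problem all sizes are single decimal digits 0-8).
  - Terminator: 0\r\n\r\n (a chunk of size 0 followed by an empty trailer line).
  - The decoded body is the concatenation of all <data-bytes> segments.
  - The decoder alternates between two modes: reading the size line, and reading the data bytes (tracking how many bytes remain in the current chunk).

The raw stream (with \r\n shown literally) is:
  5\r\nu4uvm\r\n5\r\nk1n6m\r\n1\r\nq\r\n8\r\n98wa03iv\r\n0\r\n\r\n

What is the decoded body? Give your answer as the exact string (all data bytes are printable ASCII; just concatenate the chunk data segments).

Answer: u4uvmk1n6mq98wa03iv

Derivation:
Chunk 1: stream[0..1]='5' size=0x5=5, data at stream[3..8]='u4uvm' -> body[0..5], body so far='u4uvm'
Chunk 2: stream[10..11]='5' size=0x5=5, data at stream[13..18]='k1n6m' -> body[5..10], body so far='u4uvmk1n6m'
Chunk 3: stream[20..21]='1' size=0x1=1, data at stream[23..24]='q' -> body[10..11], body so far='u4uvmk1n6mq'
Chunk 4: stream[26..27]='8' size=0x8=8, data at stream[29..37]='98wa03iv' -> body[11..19], body so far='u4uvmk1n6mq98wa03iv'
Chunk 5: stream[39..40]='0' size=0 (terminator). Final body='u4uvmk1n6mq98wa03iv' (19 bytes)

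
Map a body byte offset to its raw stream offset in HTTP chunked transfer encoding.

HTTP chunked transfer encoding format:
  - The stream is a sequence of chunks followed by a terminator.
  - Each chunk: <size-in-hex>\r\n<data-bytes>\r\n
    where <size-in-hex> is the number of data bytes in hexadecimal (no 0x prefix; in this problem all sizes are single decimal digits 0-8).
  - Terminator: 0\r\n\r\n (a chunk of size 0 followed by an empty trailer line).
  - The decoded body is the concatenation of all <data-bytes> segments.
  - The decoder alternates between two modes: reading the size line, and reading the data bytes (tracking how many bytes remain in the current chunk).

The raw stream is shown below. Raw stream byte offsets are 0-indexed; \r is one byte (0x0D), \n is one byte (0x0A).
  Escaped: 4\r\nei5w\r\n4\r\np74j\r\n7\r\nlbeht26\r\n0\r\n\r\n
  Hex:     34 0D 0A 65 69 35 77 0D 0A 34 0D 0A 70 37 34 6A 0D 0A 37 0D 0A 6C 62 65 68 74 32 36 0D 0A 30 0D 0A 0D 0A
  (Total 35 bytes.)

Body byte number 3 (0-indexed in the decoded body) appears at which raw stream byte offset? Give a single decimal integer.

Chunk 1: stream[0..1]='4' size=0x4=4, data at stream[3..7]='ei5w' -> body[0..4], body so far='ei5w'
Chunk 2: stream[9..10]='4' size=0x4=4, data at stream[12..16]='p74j' -> body[4..8], body so far='ei5wp74j'
Chunk 3: stream[18..19]='7' size=0x7=7, data at stream[21..28]='lbeht26' -> body[8..15], body so far='ei5wp74jlbeht26'
Chunk 4: stream[30..31]='0' size=0 (terminator). Final body='ei5wp74jlbeht26' (15 bytes)
Body byte 3 at stream offset 6

Answer: 6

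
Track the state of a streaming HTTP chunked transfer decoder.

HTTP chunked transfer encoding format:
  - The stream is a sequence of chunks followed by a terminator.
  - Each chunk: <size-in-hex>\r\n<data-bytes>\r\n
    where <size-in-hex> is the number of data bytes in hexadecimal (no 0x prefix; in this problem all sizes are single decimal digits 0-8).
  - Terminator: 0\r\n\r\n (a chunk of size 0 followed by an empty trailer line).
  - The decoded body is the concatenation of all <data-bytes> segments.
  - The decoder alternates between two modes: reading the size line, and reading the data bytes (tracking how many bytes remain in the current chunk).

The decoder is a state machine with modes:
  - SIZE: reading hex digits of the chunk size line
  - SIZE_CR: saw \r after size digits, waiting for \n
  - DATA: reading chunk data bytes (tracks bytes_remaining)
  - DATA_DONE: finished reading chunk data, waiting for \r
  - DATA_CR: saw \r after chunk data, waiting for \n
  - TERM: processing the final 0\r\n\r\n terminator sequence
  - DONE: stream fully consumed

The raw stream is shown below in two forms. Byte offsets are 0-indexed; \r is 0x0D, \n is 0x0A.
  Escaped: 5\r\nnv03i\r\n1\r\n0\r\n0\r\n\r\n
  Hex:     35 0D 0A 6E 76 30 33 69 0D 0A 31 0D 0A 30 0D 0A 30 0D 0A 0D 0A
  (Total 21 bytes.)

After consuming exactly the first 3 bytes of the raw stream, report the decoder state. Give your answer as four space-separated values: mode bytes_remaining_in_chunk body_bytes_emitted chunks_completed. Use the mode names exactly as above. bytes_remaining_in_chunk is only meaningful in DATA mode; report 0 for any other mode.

Answer: DATA 5 0 0

Derivation:
Byte 0 = '5': mode=SIZE remaining=0 emitted=0 chunks_done=0
Byte 1 = 0x0D: mode=SIZE_CR remaining=0 emitted=0 chunks_done=0
Byte 2 = 0x0A: mode=DATA remaining=5 emitted=0 chunks_done=0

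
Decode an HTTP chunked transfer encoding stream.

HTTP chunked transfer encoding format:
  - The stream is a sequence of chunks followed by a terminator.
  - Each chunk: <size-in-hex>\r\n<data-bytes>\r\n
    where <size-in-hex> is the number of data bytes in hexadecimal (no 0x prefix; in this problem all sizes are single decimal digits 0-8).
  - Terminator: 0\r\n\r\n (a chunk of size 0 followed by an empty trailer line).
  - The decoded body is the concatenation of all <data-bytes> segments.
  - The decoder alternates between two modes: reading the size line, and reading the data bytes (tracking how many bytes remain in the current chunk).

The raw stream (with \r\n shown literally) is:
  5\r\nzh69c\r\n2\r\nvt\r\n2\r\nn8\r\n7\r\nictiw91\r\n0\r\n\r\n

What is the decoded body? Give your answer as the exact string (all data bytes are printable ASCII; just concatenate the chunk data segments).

Answer: zh69cvtn8ictiw91

Derivation:
Chunk 1: stream[0..1]='5' size=0x5=5, data at stream[3..8]='zh69c' -> body[0..5], body so far='zh69c'
Chunk 2: stream[10..11]='2' size=0x2=2, data at stream[13..15]='vt' -> body[5..7], body so far='zh69cvt'
Chunk 3: stream[17..18]='2' size=0x2=2, data at stream[20..22]='n8' -> body[7..9], body so far='zh69cvtn8'
Chunk 4: stream[24..25]='7' size=0x7=7, data at stream[27..34]='ictiw91' -> body[9..16], body so far='zh69cvtn8ictiw91'
Chunk 5: stream[36..37]='0' size=0 (terminator). Final body='zh69cvtn8ictiw91' (16 bytes)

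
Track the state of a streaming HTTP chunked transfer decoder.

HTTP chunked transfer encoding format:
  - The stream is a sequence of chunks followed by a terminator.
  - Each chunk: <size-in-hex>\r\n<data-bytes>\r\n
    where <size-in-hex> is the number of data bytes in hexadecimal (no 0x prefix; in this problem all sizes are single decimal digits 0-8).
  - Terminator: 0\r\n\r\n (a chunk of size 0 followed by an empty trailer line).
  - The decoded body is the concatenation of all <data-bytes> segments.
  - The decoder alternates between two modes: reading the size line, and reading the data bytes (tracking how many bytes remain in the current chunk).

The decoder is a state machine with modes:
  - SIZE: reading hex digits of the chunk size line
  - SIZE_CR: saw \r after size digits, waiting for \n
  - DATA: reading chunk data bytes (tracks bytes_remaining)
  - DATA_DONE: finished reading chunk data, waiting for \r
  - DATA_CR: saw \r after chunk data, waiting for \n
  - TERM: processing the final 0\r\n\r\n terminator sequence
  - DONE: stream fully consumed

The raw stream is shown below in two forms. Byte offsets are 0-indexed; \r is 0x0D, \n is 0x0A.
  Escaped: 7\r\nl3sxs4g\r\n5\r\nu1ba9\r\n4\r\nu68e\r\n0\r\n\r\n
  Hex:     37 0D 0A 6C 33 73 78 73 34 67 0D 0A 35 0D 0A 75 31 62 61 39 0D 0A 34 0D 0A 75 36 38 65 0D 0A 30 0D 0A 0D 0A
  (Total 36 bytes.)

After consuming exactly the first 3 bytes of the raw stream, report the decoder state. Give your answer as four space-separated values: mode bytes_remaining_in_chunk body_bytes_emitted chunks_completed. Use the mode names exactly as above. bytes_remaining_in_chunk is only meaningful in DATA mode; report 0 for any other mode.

Answer: DATA 7 0 0

Derivation:
Byte 0 = '7': mode=SIZE remaining=0 emitted=0 chunks_done=0
Byte 1 = 0x0D: mode=SIZE_CR remaining=0 emitted=0 chunks_done=0
Byte 2 = 0x0A: mode=DATA remaining=7 emitted=0 chunks_done=0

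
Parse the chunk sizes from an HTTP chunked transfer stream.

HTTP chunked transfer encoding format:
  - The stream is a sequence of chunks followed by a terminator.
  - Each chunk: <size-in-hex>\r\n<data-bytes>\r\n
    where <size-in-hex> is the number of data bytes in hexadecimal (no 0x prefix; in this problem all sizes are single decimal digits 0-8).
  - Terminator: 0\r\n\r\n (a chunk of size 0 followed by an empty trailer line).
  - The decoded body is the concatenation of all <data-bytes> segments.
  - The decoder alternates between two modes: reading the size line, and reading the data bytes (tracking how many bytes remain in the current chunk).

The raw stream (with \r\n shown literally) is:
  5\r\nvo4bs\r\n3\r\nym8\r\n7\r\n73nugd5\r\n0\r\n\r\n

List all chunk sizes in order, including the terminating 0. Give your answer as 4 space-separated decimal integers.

Answer: 5 3 7 0

Derivation:
Chunk 1: stream[0..1]='5' size=0x5=5, data at stream[3..8]='vo4bs' -> body[0..5], body so far='vo4bs'
Chunk 2: stream[10..11]='3' size=0x3=3, data at stream[13..16]='ym8' -> body[5..8], body so far='vo4bsym8'
Chunk 3: stream[18..19]='7' size=0x7=7, data at stream[21..28]='73nugd5' -> body[8..15], body so far='vo4bsym873nugd5'
Chunk 4: stream[30..31]='0' size=0 (terminator). Final body='vo4bsym873nugd5' (15 bytes)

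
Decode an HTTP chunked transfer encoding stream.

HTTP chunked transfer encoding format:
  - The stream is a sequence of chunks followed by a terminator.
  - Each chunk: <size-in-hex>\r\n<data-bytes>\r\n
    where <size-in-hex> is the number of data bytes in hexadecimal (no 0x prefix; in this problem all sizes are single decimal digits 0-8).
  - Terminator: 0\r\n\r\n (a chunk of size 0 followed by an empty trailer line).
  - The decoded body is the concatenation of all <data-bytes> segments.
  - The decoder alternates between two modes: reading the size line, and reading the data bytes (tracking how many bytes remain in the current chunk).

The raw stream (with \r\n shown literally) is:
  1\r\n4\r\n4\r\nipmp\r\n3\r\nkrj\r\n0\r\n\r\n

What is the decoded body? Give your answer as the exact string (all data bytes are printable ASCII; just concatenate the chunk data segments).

Answer: 4ipmpkrj

Derivation:
Chunk 1: stream[0..1]='1' size=0x1=1, data at stream[3..4]='4' -> body[0..1], body so far='4'
Chunk 2: stream[6..7]='4' size=0x4=4, data at stream[9..13]='ipmp' -> body[1..5], body so far='4ipmp'
Chunk 3: stream[15..16]='3' size=0x3=3, data at stream[18..21]='krj' -> body[5..8], body so far='4ipmpkrj'
Chunk 4: stream[23..24]='0' size=0 (terminator). Final body='4ipmpkrj' (8 bytes)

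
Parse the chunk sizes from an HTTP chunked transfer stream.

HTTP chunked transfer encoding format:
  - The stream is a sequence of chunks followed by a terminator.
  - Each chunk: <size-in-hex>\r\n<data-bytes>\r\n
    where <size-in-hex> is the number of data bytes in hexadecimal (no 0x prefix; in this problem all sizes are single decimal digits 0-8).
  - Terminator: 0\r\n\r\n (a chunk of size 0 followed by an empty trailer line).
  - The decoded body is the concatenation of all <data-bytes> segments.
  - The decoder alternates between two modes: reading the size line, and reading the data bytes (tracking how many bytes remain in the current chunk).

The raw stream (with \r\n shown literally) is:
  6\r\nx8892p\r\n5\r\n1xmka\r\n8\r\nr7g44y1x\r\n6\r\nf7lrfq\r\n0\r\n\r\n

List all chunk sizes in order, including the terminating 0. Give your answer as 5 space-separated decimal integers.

Answer: 6 5 8 6 0

Derivation:
Chunk 1: stream[0..1]='6' size=0x6=6, data at stream[3..9]='x8892p' -> body[0..6], body so far='x8892p'
Chunk 2: stream[11..12]='5' size=0x5=5, data at stream[14..19]='1xmka' -> body[6..11], body so far='x8892p1xmka'
Chunk 3: stream[21..22]='8' size=0x8=8, data at stream[24..32]='r7g44y1x' -> body[11..19], body so far='x8892p1xmkar7g44y1x'
Chunk 4: stream[34..35]='6' size=0x6=6, data at stream[37..43]='f7lrfq' -> body[19..25], body so far='x8892p1xmkar7g44y1xf7lrfq'
Chunk 5: stream[45..46]='0' size=0 (terminator). Final body='x8892p1xmkar7g44y1xf7lrfq' (25 bytes)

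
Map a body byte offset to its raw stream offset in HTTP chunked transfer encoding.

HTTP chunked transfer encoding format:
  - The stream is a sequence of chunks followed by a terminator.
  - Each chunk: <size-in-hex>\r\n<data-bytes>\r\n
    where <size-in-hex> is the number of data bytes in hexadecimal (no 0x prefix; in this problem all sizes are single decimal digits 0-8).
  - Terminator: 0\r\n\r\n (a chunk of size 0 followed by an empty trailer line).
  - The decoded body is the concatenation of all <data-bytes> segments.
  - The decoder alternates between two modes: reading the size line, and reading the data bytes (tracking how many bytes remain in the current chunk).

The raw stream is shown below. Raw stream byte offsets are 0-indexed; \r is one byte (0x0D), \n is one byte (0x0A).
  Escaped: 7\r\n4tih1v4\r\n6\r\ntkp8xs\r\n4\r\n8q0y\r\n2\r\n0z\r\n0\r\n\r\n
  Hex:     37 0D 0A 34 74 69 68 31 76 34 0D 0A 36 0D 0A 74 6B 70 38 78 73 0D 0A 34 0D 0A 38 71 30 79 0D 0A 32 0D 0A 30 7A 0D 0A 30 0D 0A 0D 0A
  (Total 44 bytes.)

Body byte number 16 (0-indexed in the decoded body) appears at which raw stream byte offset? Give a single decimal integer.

Answer: 29

Derivation:
Chunk 1: stream[0..1]='7' size=0x7=7, data at stream[3..10]='4tih1v4' -> body[0..7], body so far='4tih1v4'
Chunk 2: stream[12..13]='6' size=0x6=6, data at stream[15..21]='tkp8xs' -> body[7..13], body so far='4tih1v4tkp8xs'
Chunk 3: stream[23..24]='4' size=0x4=4, data at stream[26..30]='8q0y' -> body[13..17], body so far='4tih1v4tkp8xs8q0y'
Chunk 4: stream[32..33]='2' size=0x2=2, data at stream[35..37]='0z' -> body[17..19], body so far='4tih1v4tkp8xs8q0y0z'
Chunk 5: stream[39..40]='0' size=0 (terminator). Final body='4tih1v4tkp8xs8q0y0z' (19 bytes)
Body byte 16 at stream offset 29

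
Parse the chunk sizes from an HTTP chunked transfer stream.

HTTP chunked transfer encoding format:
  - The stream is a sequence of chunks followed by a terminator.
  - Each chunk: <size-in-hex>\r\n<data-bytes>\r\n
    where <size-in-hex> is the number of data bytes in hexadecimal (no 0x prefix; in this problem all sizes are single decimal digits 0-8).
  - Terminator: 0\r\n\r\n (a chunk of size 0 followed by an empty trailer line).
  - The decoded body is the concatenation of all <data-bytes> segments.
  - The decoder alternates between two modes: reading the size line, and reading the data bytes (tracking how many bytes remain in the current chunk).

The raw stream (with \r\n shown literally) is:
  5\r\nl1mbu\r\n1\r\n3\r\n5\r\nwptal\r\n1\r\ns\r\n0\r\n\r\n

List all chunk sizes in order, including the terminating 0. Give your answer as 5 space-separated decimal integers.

Answer: 5 1 5 1 0

Derivation:
Chunk 1: stream[0..1]='5' size=0x5=5, data at stream[3..8]='l1mbu' -> body[0..5], body so far='l1mbu'
Chunk 2: stream[10..11]='1' size=0x1=1, data at stream[13..14]='3' -> body[5..6], body so far='l1mbu3'
Chunk 3: stream[16..17]='5' size=0x5=5, data at stream[19..24]='wptal' -> body[6..11], body so far='l1mbu3wptal'
Chunk 4: stream[26..27]='1' size=0x1=1, data at stream[29..30]='s' -> body[11..12], body so far='l1mbu3wptals'
Chunk 5: stream[32..33]='0' size=0 (terminator). Final body='l1mbu3wptals' (12 bytes)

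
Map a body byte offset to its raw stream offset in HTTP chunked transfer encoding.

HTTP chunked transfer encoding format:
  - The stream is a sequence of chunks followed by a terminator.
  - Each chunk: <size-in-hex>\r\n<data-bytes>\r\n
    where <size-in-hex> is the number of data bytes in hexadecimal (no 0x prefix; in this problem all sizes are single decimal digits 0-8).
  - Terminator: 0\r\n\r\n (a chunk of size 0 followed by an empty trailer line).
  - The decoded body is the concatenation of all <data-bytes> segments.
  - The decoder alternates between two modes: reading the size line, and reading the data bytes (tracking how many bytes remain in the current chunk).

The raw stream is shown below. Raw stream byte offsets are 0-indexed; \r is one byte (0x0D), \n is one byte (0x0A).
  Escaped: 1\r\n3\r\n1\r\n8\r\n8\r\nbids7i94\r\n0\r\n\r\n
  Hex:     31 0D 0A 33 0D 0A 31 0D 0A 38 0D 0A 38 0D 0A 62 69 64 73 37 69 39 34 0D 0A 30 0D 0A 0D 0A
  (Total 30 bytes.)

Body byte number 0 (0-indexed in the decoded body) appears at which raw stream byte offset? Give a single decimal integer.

Chunk 1: stream[0..1]='1' size=0x1=1, data at stream[3..4]='3' -> body[0..1], body so far='3'
Chunk 2: stream[6..7]='1' size=0x1=1, data at stream[9..10]='8' -> body[1..2], body so far='38'
Chunk 3: stream[12..13]='8' size=0x8=8, data at stream[15..23]='bids7i94' -> body[2..10], body so far='38bids7i94'
Chunk 4: stream[25..26]='0' size=0 (terminator). Final body='38bids7i94' (10 bytes)
Body byte 0 at stream offset 3

Answer: 3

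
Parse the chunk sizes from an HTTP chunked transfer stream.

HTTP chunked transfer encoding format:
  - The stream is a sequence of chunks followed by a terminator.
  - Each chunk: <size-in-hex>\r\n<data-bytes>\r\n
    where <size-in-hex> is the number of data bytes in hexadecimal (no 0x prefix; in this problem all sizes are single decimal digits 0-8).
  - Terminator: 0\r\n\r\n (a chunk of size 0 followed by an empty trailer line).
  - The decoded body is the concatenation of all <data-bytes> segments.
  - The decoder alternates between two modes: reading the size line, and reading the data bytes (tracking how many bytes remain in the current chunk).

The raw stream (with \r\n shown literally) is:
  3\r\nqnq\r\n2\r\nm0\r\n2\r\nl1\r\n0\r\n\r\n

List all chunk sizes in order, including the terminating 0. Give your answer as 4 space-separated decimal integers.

Answer: 3 2 2 0

Derivation:
Chunk 1: stream[0..1]='3' size=0x3=3, data at stream[3..6]='qnq' -> body[0..3], body so far='qnq'
Chunk 2: stream[8..9]='2' size=0x2=2, data at stream[11..13]='m0' -> body[3..5], body so far='qnqm0'
Chunk 3: stream[15..16]='2' size=0x2=2, data at stream[18..20]='l1' -> body[5..7], body so far='qnqm0l1'
Chunk 4: stream[22..23]='0' size=0 (terminator). Final body='qnqm0l1' (7 bytes)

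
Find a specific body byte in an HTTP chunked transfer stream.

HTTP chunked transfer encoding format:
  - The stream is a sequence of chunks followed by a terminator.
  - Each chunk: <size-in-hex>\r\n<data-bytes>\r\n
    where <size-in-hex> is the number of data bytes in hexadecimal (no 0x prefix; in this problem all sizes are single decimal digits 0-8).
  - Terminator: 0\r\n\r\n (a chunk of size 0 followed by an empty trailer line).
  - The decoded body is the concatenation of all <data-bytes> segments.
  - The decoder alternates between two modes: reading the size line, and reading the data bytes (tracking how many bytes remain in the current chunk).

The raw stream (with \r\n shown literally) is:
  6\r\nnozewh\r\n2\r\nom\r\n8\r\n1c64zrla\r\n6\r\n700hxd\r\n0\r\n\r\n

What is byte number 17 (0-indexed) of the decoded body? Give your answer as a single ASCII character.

Answer: 0

Derivation:
Chunk 1: stream[0..1]='6' size=0x6=6, data at stream[3..9]='nozewh' -> body[0..6], body so far='nozewh'
Chunk 2: stream[11..12]='2' size=0x2=2, data at stream[14..16]='om' -> body[6..8], body so far='nozewhom'
Chunk 3: stream[18..19]='8' size=0x8=8, data at stream[21..29]='1c64zrla' -> body[8..16], body so far='nozewhom1c64zrla'
Chunk 4: stream[31..32]='6' size=0x6=6, data at stream[34..40]='700hxd' -> body[16..22], body so far='nozewhom1c64zrla700hxd'
Chunk 5: stream[42..43]='0' size=0 (terminator). Final body='nozewhom1c64zrla700hxd' (22 bytes)
Body byte 17 = '0'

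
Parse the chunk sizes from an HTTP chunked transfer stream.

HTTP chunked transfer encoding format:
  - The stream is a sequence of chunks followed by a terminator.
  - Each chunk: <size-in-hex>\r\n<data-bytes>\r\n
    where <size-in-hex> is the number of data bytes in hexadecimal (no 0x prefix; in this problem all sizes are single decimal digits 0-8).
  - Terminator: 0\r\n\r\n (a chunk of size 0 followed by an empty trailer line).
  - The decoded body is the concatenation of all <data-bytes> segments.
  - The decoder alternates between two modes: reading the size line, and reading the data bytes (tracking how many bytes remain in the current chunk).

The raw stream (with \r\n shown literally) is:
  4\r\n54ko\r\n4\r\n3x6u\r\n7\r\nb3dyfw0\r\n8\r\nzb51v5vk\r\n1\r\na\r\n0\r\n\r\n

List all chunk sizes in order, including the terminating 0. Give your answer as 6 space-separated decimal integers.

Chunk 1: stream[0..1]='4' size=0x4=4, data at stream[3..7]='54ko' -> body[0..4], body so far='54ko'
Chunk 2: stream[9..10]='4' size=0x4=4, data at stream[12..16]='3x6u' -> body[4..8], body so far='54ko3x6u'
Chunk 3: stream[18..19]='7' size=0x7=7, data at stream[21..28]='b3dyfw0' -> body[8..15], body so far='54ko3x6ub3dyfw0'
Chunk 4: stream[30..31]='8' size=0x8=8, data at stream[33..41]='zb51v5vk' -> body[15..23], body so far='54ko3x6ub3dyfw0zb51v5vk'
Chunk 5: stream[43..44]='1' size=0x1=1, data at stream[46..47]='a' -> body[23..24], body so far='54ko3x6ub3dyfw0zb51v5vka'
Chunk 6: stream[49..50]='0' size=0 (terminator). Final body='54ko3x6ub3dyfw0zb51v5vka' (24 bytes)

Answer: 4 4 7 8 1 0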